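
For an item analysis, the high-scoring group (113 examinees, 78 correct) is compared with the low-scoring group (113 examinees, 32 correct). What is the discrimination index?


p_upper = 78/113 = 0.6903
p_lower = 32/113 = 0.2832
D = 0.6903 - 0.2832 = 0.4071

0.4071


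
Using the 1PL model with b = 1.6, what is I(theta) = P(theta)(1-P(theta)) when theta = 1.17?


P = 1/(1+exp(-(1.17-1.6))) = 0.3941
I = P*(1-P) = 0.3941 * 0.6059
I = 0.2388

0.2388


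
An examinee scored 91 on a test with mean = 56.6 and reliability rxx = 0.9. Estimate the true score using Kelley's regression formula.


T_est = rxx * X + (1 - rxx) * mean
T_est = 0.9 * 91 + 0.1 * 56.6
T_est = 81.9 + 5.66
T_est = 87.56

87.56


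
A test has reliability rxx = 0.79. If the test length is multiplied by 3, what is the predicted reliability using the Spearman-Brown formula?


r_new = (n * rxx) / (1 + (n-1) * rxx)
r_new = (3 * 0.79) / (1 + 2 * 0.79)
r_new = 2.37 / 2.58
r_new = 0.9186

0.9186


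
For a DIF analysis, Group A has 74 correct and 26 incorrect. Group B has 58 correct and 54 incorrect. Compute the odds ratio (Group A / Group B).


Odds_A = 74/26 = 2.8462
Odds_B = 58/54 = 1.0741
OR = Odds_A / Odds_B = 2.8462 / 1.0741
Exactly, OR = (74 * 54) / (26 * 58) = 3996 / 1508
OR = 2.6499

2.6499


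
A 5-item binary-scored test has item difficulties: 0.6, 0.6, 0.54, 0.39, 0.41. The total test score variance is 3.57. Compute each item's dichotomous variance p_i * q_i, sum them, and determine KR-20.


For each item, compute p_i * q_i:
  Item 1: 0.6 * 0.4 = 0.24
  Item 2: 0.6 * 0.4 = 0.24
  Item 3: 0.54 * 0.46 = 0.2484
  Item 4: 0.39 * 0.61 = 0.2379
  Item 5: 0.41 * 0.59 = 0.2419
Sum(p_i * q_i) = 0.24 + 0.24 + 0.2484 + 0.2379 + 0.2419 = 1.2082
KR-20 = (k/(k-1)) * (1 - Sum(p_i*q_i) / Var_total)
= (5/4) * (1 - 1.2082/3.57)
= 1.25 * 0.6616
KR-20 = 0.827

0.827


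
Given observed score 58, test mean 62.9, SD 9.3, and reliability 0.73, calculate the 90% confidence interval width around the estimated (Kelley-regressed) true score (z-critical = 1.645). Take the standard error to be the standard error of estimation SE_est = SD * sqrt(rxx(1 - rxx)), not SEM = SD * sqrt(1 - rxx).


True score estimate = 0.73*58 + 0.27*62.9 = 59.323
SE_est = SD * sqrt(rxx * (1 - rxx)) = 9.3 * sqrt(0.73 * 0.27) = 9.3 * sqrt(0.1971) = 4.128823
CI = T_est +/- z * SE_est, so width = 2 * z * SE_est = 2 * 1.645 * 4.128823
Width = 13.5838

13.5838


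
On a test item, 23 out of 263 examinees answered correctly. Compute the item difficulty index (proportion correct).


Item difficulty p = number correct / total examinees
p = 23 / 263
p = 0.0875

0.0875


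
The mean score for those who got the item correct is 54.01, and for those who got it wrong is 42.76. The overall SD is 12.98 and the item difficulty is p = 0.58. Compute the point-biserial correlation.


q = 1 - p = 0.42
rpb = ((M1 - M0) / SD) * sqrt(p * q)
rpb = ((54.01 - 42.76) / 12.98) * sqrt(0.58 * 0.42)
rpb = 0.4278

0.4278


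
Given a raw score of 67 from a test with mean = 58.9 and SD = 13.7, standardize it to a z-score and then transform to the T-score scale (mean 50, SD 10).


z = (X - mean) / SD = (67 - 58.9) / 13.7
z = 8.1 / 13.7
z = 0.5912
T-score = T = 50 + 10z
Carry z at full precision (z = 8.1 / 13.7) into the conversion:
T-score = 50 + 10 * (8.1 / 13.7) = 50 + 81 / 13.7
T-score = 50 + 5.9124
T-score = 55.9124

55.9124


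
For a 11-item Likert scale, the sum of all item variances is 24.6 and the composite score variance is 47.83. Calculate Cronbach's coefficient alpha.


alpha = (k/(k-1)) * (1 - sum(si^2)/s_total^2)
= (11/10) * (1 - 24.6/47.83)
alpha = 0.5342

0.5342


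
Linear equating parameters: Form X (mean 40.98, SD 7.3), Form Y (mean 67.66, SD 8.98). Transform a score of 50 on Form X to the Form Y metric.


slope = SD_Y / SD_X = 8.98 / 7.3 ~ 1.2301
intercept = mean_Y - slope * mean_X = 67.66 - (8.98 / 7.3) * 40.98 ~ 17.249
Y = slope * X + intercept. To avoid rounding drift from the rounded slope/intercept, evaluate the equivalent form Y = mean_Y + SD_Y * (X - mean_X) / SD_X at full precision:
Y = 67.66 + 8.98 * (50 - 40.98) / 7.3
Y = 67.66 + 8.98 * 9.02 / 7.3
Y = 67.66 + 80.9996 / 7.3
Y = 67.66 + 11.0958
Y = 78.7558

78.7558


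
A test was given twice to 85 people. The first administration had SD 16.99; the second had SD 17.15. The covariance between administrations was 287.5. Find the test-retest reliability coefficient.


r = cov(X,Y) / (SD_X * SD_Y)
r = 287.5 / (16.99 * 17.15)
r = 287.5 / 291.3785
r = 0.9867

0.9867


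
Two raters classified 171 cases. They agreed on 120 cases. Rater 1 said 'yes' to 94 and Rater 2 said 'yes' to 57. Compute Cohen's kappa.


P_o = 120/171 = 0.701754
P_e = (94*57 + 77*114) / 29241 = 0.483431
kappa = (P_o - P_e) / (1 - P_e)
kappa = (0.701754 - 0.483431) / (1 - 0.483431)
kappa = 0.4226

0.4226


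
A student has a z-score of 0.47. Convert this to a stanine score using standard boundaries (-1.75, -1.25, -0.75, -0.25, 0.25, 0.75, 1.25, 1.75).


Stanine boundaries: [-1.75, -1.25, -0.75, -0.25, 0.25, 0.75, 1.25, 1.75]
z = 0.47
Check each boundary:
  z >= -1.75 -> could be stanine 2
  z >= -1.25 -> could be stanine 3
  z >= -0.75 -> could be stanine 4
  z >= -0.25 -> could be stanine 5
  z >= 0.25 -> could be stanine 6
  z < 0.75
  z < 1.25
  z < 1.75
Highest qualifying boundary gives stanine = 6

6


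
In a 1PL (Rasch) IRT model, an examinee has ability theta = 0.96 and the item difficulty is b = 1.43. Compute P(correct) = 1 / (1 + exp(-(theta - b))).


theta - b = 0.96 - 1.43 = -0.47
exp(-(theta - b)) = exp(0.47) = 1.6
P = 1 / (1 + 1.6)
P = 0.3846

0.3846


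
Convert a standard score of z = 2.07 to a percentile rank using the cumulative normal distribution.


CDF(z) = 0.5 * (1 + erf(z/sqrt(2)))
erf(1.4637) = 0.9615
CDF = 0.9808
Percentile rank = 0.9808 * 100 = 98.08

98.08


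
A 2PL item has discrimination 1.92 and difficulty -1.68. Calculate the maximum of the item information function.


For 2PL, max info at theta = b = -1.68
I_max = a^2 / 4 = 1.92^2 / 4
= 3.6864 / 4
I_max = 0.9216

0.9216


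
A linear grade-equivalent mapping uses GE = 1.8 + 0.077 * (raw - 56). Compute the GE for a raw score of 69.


raw - median = 69 - 56 = 13
slope * diff = 0.077 * 13 = 1.001
GE = 1.8 + 1.001
GE = 2.801

2.801


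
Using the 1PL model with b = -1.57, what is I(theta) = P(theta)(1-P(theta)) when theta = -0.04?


P = 1/(1+exp(-(-0.04--1.57))) = 0.822
I = P*(1-P) = 0.822 * 0.178
I = 0.1463

0.1463


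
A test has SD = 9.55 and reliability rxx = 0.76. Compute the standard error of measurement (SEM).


SEM = SD * sqrt(1 - rxx)
SEM = 9.55 * sqrt(1 - 0.76)
SEM = 9.55 * sqrt(0.24) = 9.55 * 0.489898
SEM = 4.6785

4.6785


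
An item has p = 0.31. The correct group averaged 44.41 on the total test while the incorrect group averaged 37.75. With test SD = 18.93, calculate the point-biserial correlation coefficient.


q = 1 - p = 0.69
rpb = ((M1 - M0) / SD) * sqrt(p * q)
rpb = ((44.41 - 37.75) / 18.93) * sqrt(0.31 * 0.69)
rpb = 0.1627

0.1627


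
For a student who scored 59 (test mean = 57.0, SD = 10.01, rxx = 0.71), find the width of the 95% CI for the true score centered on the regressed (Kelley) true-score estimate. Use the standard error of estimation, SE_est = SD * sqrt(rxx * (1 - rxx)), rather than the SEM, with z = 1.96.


True score estimate = 0.71*59 + 0.29*57.0 = 58.42
SE_est = SD * sqrt(rxx * (1 - rxx)) = 10.01 * sqrt(0.71 * 0.29) = 10.01 * sqrt(0.2059) = 4.542158
CI = T_est +/- z * SE_est, so width = 2 * z * SE_est = 2 * 1.96 * 4.542158
Width = 17.8053

17.8053


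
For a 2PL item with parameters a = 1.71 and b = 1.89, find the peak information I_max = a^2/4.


For 2PL, max info at theta = b = 1.89
I_max = a^2 / 4 = 1.71^2 / 4
= 2.9241 / 4
I_max = 0.731

0.731


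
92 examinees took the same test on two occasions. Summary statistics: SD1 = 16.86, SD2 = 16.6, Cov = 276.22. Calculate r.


r = cov(X,Y) / (SD_X * SD_Y)
r = 276.22 / (16.86 * 16.6)
r = 276.22 / 279.876
r = 0.9869

0.9869


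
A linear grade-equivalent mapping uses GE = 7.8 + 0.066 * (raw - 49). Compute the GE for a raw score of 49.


raw - median = 49 - 49 = 0
slope * diff = 0.066 * 0 = 0.0
GE = 7.8 + 0.0
GE = 7.8

7.8


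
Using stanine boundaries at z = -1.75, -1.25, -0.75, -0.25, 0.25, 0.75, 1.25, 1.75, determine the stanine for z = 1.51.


Stanine boundaries: [-1.75, -1.25, -0.75, -0.25, 0.25, 0.75, 1.25, 1.75]
z = 1.51
Check each boundary:
  z >= -1.75 -> could be stanine 2
  z >= -1.25 -> could be stanine 3
  z >= -0.75 -> could be stanine 4
  z >= -0.25 -> could be stanine 5
  z >= 0.25 -> could be stanine 6
  z >= 0.75 -> could be stanine 7
  z >= 1.25 -> could be stanine 8
  z < 1.75
Highest qualifying boundary gives stanine = 8

8


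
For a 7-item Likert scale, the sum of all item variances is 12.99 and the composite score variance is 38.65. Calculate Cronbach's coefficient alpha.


alpha = (k/(k-1)) * (1 - sum(si^2)/s_total^2)
= (7/6) * (1 - 12.99/38.65)
alpha = 0.7746

0.7746


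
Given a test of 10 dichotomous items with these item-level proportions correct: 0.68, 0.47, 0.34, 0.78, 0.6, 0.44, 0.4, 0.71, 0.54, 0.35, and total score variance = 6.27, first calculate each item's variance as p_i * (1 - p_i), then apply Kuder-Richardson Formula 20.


For each item, compute p_i * q_i:
  Item 1: 0.68 * 0.32 = 0.2176
  Item 2: 0.47 * 0.53 = 0.2491
  Item 3: 0.34 * 0.66 = 0.2244
  Item 4: 0.78 * 0.22 = 0.1716
  Item 5: 0.6 * 0.4 = 0.24
  Item 6: 0.44 * 0.56 = 0.2464
  Item 7: 0.4 * 0.6 = 0.24
  Item 8: 0.71 * 0.29 = 0.2059
  Item 9: 0.54 * 0.46 = 0.2484
  Item 10: 0.35 * 0.65 = 0.2275
Sum(p_i * q_i) = 0.2176 + 0.2491 + 0.2244 + 0.1716 + 0.24 + 0.2464 + 0.24 + 0.2059 + 0.2484 + 0.2275 = 2.2709
KR-20 = (k/(k-1)) * (1 - Sum(p_i*q_i) / Var_total)
= (10/9) * (1 - 2.2709/6.27)
= 1.1111 * 0.6378
KR-20 = 0.7087

0.7087


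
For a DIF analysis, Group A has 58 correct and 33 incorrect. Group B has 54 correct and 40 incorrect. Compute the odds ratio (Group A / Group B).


Odds_A = 58/33 = 1.7576
Odds_B = 54/40 = 1.35
OR = Odds_A / Odds_B = 1.7576 / 1.35
Exactly, OR = (58 * 40) / (33 * 54) = 2320 / 1782
OR = 1.3019

1.3019


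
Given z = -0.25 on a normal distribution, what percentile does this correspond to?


CDF(z) = 0.5 * (1 + erf(z/sqrt(2)))
erf(-0.1768) = -0.1974
CDF = 0.4013
Percentile rank = 0.4013 * 100 = 40.13

40.13


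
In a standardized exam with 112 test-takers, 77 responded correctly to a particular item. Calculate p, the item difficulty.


Item difficulty p = number correct / total examinees
p = 77 / 112
p = 0.6875

0.6875


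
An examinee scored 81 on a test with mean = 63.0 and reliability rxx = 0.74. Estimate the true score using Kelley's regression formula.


T_est = rxx * X + (1 - rxx) * mean
T_est = 0.74 * 81 + 0.26 * 63.0
T_est = 59.94 + 16.38
T_est = 76.32

76.32


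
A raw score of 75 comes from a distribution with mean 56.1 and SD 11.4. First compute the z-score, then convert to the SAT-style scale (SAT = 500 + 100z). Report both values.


z = (X - mean) / SD = (75 - 56.1) / 11.4
z = 18.9 / 11.4
z = 1.6579
SAT-scale = SAT = 500 + 100z
Carry z at full precision (z = 18.9 / 11.4) into the conversion:
SAT-scale = 500 + 100 * (18.9 / 11.4) = 500 + 1890 / 11.4
SAT-scale = 500 + 165.7895
SAT-scale = 665.7895

665.7895


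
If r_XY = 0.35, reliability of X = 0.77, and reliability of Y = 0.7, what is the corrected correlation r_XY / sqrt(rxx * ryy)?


r_corrected = rxy / sqrt(rxx * ryy)
= 0.35 / sqrt(0.77 * 0.7)
= 0.35 / sqrt(0.539)
= 0.35 / 0.734166
r_corrected = 0.4767

0.4767


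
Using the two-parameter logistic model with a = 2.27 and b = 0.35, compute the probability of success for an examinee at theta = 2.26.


a*(theta - b) = 2.27 * (2.26 - 0.35) = 4.3357
exp(-4.3357) = 0.0131
P = 1 / (1 + 0.0131)
P = 0.9871

0.9871


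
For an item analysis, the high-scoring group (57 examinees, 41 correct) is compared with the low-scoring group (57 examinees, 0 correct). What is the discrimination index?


p_upper = 41/57 = 0.7193
p_lower = 0/57 = 0.0
D = 0.7193 - 0.0 = 0.7193

0.7193


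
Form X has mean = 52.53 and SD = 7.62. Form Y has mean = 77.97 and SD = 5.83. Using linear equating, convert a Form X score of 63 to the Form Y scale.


slope = SD_Y / SD_X = 5.83 / 7.62 ~ 0.7651
intercept = mean_Y - slope * mean_X = 77.97 - (5.83 / 7.62) * 52.53 ~ 37.7797
Y = slope * X + intercept. To avoid rounding drift from the rounded slope/intercept, evaluate the equivalent form Y = mean_Y + SD_Y * (X - mean_X) / SD_X at full precision:
Y = 77.97 + 5.83 * (63 - 52.53) / 7.62
Y = 77.97 + 5.83 * 10.47 / 7.62
Y = 77.97 + 61.0401 / 7.62
Y = 77.97 + 8.0105
Y = 85.9805

85.9805


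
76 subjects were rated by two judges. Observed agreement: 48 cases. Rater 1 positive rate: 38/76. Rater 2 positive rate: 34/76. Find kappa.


P_o = 48/76 = 0.631579
P_e = (38*34 + 38*42) / 5776 = 0.5
kappa = (P_o - P_e) / (1 - P_e)
kappa = (0.631579 - 0.5) / (1 - 0.5)
kappa = 0.2632

0.2632


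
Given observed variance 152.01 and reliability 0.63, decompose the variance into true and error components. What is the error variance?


var_true = rxx * var_obs = 0.63 * 152.01 = 95.7663
var_error = var_obs - var_true
var_error = 152.01 - 95.7663
var_error = 56.2437

56.2437


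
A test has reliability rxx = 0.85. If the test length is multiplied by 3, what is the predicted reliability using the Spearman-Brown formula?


r_new = (n * rxx) / (1 + (n-1) * rxx)
r_new = (3 * 0.85) / (1 + 2 * 0.85)
r_new = 2.55 / 2.7
r_new = 0.9444

0.9444


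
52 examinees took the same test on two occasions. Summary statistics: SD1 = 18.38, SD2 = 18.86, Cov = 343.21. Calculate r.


r = cov(X,Y) / (SD_X * SD_Y)
r = 343.21 / (18.38 * 18.86)
r = 343.21 / 346.6468
r = 0.9901

0.9901


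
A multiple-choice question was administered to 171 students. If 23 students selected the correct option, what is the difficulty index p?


Item difficulty p = number correct / total examinees
p = 23 / 171
p = 0.1345

0.1345


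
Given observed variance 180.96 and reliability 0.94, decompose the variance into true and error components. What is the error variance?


var_true = rxx * var_obs = 0.94 * 180.96 = 170.1024
var_error = var_obs - var_true
var_error = 180.96 - 170.1024
var_error = 10.8576

10.8576


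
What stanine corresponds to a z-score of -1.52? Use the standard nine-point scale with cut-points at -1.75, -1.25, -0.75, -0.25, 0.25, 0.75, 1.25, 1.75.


Stanine boundaries: [-1.75, -1.25, -0.75, -0.25, 0.25, 0.75, 1.25, 1.75]
z = -1.52
Check each boundary:
  z >= -1.75 -> could be stanine 2
  z < -1.25
  z < -0.75
  z < -0.25
  z < 0.25
  z < 0.75
  z < 1.25
  z < 1.75
Highest qualifying boundary gives stanine = 2

2


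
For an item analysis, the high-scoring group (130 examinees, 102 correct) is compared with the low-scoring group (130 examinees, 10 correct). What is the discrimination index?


p_upper = 102/130 = 0.7846
p_lower = 10/130 = 0.0769
D = 0.7846 - 0.0769 = 0.7077

0.7077


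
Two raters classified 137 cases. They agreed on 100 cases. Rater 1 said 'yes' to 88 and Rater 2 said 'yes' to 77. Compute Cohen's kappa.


P_o = 100/137 = 0.729927
P_e = (88*77 + 49*60) / 18769 = 0.517662
kappa = (P_o - P_e) / (1 - P_e)
kappa = (0.729927 - 0.517662) / (1 - 0.517662)
kappa = 0.4401

0.4401


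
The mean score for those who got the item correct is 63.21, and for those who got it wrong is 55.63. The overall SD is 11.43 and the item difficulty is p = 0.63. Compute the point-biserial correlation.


q = 1 - p = 0.37
rpb = ((M1 - M0) / SD) * sqrt(p * q)
rpb = ((63.21 - 55.63) / 11.43) * sqrt(0.63 * 0.37)
rpb = 0.3202

0.3202


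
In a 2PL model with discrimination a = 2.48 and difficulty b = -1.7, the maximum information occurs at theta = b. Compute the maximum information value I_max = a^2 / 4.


For 2PL, max info at theta = b = -1.7
I_max = a^2 / 4 = 2.48^2 / 4
= 6.1504 / 4
I_max = 1.5376

1.5376


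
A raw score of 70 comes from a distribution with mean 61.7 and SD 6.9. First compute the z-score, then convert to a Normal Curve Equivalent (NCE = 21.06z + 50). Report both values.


z = (X - mean) / SD = (70 - 61.7) / 6.9
z = 8.3 / 6.9
z = 1.2029
NCE = NCE = 21.06z + 50
Carry z at full precision (z = 8.3 / 6.9) into the conversion:
NCE = 21.06 * (8.3 / 6.9) + 50 = 174.798 / 6.9 + 50
NCE = 25.333 + 50
NCE = 75.333

75.333


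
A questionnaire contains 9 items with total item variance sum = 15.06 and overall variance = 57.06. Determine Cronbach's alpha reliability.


alpha = (k/(k-1)) * (1 - sum(si^2)/s_total^2)
= (9/8) * (1 - 15.06/57.06)
alpha = 0.8281

0.8281


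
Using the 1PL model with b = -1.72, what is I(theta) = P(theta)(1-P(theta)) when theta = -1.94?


P = 1/(1+exp(-(-1.94--1.72))) = 0.4452
I = P*(1-P) = 0.4452 * 0.5548
I = 0.247

0.247


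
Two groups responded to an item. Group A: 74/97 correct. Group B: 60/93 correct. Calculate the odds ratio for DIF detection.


Odds_A = 74/23 = 3.2174
Odds_B = 60/33 = 1.8182
OR = Odds_A / Odds_B = 3.2174 / 1.8182
Exactly, OR = (74 * 33) / (23 * 60) = 2442 / 1380
OR = 1.7696

1.7696


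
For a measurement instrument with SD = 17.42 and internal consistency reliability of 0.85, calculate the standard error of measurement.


SEM = SD * sqrt(1 - rxx)
SEM = 17.42 * sqrt(1 - 0.85)
SEM = 17.42 * sqrt(0.15) = 17.42 * 0.387298
SEM = 6.7467

6.7467


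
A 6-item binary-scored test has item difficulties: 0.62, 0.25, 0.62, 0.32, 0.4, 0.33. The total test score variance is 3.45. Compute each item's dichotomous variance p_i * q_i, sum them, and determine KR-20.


For each item, compute p_i * q_i:
  Item 1: 0.62 * 0.38 = 0.2356
  Item 2: 0.25 * 0.75 = 0.1875
  Item 3: 0.62 * 0.38 = 0.2356
  Item 4: 0.32 * 0.68 = 0.2176
  Item 5: 0.4 * 0.6 = 0.24
  Item 6: 0.33 * 0.67 = 0.2211
Sum(p_i * q_i) = 0.2356 + 0.1875 + 0.2356 + 0.2176 + 0.24 + 0.2211 = 1.3374
KR-20 = (k/(k-1)) * (1 - Sum(p_i*q_i) / Var_total)
= (6/5) * (1 - 1.3374/3.45)
= 1.2 * 0.6123
KR-20 = 0.7348

0.7348


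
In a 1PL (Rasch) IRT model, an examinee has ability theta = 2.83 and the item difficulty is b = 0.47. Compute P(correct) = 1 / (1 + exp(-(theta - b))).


theta - b = 2.83 - 0.47 = 2.36
exp(-(theta - b)) = exp(-2.36) = 0.0944
P = 1 / (1 + 0.0944)
P = 0.9137

0.9137


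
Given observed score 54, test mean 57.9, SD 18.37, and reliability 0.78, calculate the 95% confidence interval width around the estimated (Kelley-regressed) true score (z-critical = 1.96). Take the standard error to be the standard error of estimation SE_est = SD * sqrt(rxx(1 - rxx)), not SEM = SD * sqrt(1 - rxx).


True score estimate = 0.78*54 + 0.22*57.9 = 54.858
SE_est = SD * sqrt(rxx * (1 - rxx)) = 18.37 * sqrt(0.78 * 0.22) = 18.37 * sqrt(0.1716) = 7.609705
CI = T_est +/- z * SE_est, so width = 2 * z * SE_est = 2 * 1.96 * 7.609705
Width = 29.83

29.83


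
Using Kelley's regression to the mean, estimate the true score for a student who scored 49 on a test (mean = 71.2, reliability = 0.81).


T_est = rxx * X + (1 - rxx) * mean
T_est = 0.81 * 49 + 0.19 * 71.2
T_est = 39.69 + 13.528
T_est = 53.218

53.218


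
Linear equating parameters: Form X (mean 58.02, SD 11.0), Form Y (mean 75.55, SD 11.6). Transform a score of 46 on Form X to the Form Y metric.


slope = SD_Y / SD_X = 11.6 / 11.0 ~ 1.0545
intercept = mean_Y - slope * mean_X = 75.55 - (11.6 / 11.0) * 58.02 ~ 14.3653
Y = slope * X + intercept. To avoid rounding drift from the rounded slope/intercept, evaluate the equivalent form Y = mean_Y + SD_Y * (X - mean_X) / SD_X at full precision:
Y = 75.55 + 11.6 * (46 - 58.02) / 11.0
Y = 75.55 - 11.6 * 12.02 / 11.0
Y = 75.55 - 139.432 / 11.0
Y = 75.55 - 12.6756
Y = 62.8744

62.8744


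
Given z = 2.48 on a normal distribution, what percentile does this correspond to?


CDF(z) = 0.5 * (1 + erf(z/sqrt(2)))
erf(1.7536) = 0.9869
CDF = 0.9934
Percentile rank = 0.9934 * 100 = 99.34

99.34


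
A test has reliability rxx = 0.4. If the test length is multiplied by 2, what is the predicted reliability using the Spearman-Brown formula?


r_new = (n * rxx) / (1 + (n-1) * rxx)
r_new = (2 * 0.4) / (1 + 1 * 0.4)
r_new = 0.8 / 1.4
r_new = 0.5714

0.5714


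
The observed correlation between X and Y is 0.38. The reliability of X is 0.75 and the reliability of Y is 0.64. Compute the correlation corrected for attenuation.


r_corrected = rxy / sqrt(rxx * ryy)
= 0.38 / sqrt(0.75 * 0.64)
= 0.38 / sqrt(0.48)
= 0.38 / 0.69282
r_corrected = 0.5485

0.5485


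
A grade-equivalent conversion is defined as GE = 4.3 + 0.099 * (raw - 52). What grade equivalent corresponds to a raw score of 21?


raw - median = 21 - 52 = -31
slope * diff = 0.099 * -31 = -3.069
GE = 4.3 + -3.069
GE = 1.231

1.231


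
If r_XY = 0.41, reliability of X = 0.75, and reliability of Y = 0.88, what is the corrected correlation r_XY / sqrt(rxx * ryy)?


r_corrected = rxy / sqrt(rxx * ryy)
= 0.41 / sqrt(0.75 * 0.88)
= 0.41 / sqrt(0.66)
= 0.41 / 0.812404
r_corrected = 0.5047

0.5047


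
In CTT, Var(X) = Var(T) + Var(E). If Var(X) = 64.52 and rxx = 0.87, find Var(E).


var_true = rxx * var_obs = 0.87 * 64.52 = 56.1324
var_error = var_obs - var_true
var_error = 64.52 - 56.1324
var_error = 8.3876

8.3876


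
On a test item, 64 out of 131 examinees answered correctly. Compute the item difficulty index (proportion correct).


Item difficulty p = number correct / total examinees
p = 64 / 131
p = 0.4885

0.4885


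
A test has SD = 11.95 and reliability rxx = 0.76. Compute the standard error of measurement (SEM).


SEM = SD * sqrt(1 - rxx)
SEM = 11.95 * sqrt(1 - 0.76)
SEM = 11.95 * sqrt(0.24) = 11.95 * 0.489898
SEM = 5.8543

5.8543


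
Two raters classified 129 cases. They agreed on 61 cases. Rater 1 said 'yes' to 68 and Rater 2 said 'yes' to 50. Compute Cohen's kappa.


P_o = 61/129 = 0.472868
P_e = (68*50 + 61*79) / 16641 = 0.493901
kappa = (P_o - P_e) / (1 - P_e)
kappa = (0.472868 - 0.493901) / (1 - 0.493901)
kappa = -0.0416

-0.0416


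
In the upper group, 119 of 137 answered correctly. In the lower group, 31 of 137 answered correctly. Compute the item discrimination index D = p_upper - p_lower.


p_upper = 119/137 = 0.8686
p_lower = 31/137 = 0.2263
D = 0.8686 - 0.2263 = 0.6423

0.6423


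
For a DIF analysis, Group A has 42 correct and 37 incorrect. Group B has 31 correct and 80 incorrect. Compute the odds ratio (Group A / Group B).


Odds_A = 42/37 = 1.1351
Odds_B = 31/80 = 0.3875
OR = Odds_A / Odds_B = 1.1351 / 0.3875
Exactly, OR = (42 * 80) / (37 * 31) = 3360 / 1147
OR = 2.9294

2.9294


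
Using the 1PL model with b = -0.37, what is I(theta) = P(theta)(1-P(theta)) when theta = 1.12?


P = 1/(1+exp(-(1.12--0.37))) = 0.8161
I = P*(1-P) = 0.8161 * 0.1839
I = 0.1501

0.1501


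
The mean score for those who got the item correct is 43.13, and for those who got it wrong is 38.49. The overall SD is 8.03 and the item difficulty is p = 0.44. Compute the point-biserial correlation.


q = 1 - p = 0.56
rpb = ((M1 - M0) / SD) * sqrt(p * q)
rpb = ((43.13 - 38.49) / 8.03) * sqrt(0.44 * 0.56)
rpb = 0.2868

0.2868


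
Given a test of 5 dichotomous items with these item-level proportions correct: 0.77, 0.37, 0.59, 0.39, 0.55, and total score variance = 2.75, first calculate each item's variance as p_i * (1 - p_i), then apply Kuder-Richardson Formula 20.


For each item, compute p_i * q_i:
  Item 1: 0.77 * 0.23 = 0.1771
  Item 2: 0.37 * 0.63 = 0.2331
  Item 3: 0.59 * 0.41 = 0.2419
  Item 4: 0.39 * 0.61 = 0.2379
  Item 5: 0.55 * 0.45 = 0.2475
Sum(p_i * q_i) = 0.1771 + 0.2331 + 0.2419 + 0.2379 + 0.2475 = 1.1375
KR-20 = (k/(k-1)) * (1 - Sum(p_i*q_i) / Var_total)
= (5/4) * (1 - 1.1375/2.75)
= 1.25 * 0.5864
KR-20 = 0.733

0.733


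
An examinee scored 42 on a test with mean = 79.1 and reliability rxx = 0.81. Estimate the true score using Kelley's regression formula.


T_est = rxx * X + (1 - rxx) * mean
T_est = 0.81 * 42 + 0.19 * 79.1
T_est = 34.02 + 15.029
T_est = 49.049

49.049


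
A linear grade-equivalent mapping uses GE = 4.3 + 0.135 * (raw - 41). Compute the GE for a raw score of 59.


raw - median = 59 - 41 = 18
slope * diff = 0.135 * 18 = 2.43
GE = 4.3 + 2.43
GE = 6.73

6.73


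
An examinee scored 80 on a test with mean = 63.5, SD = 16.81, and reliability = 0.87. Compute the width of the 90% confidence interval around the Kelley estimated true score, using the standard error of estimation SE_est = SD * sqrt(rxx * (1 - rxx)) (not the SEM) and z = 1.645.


True score estimate = 0.87*80 + 0.13*63.5 = 77.855
SE_est = SD * sqrt(rxx * (1 - rxx)) = 16.81 * sqrt(0.87 * 0.13) = 16.81 * sqrt(0.1131) = 5.653261
CI = T_est +/- z * SE_est, so width = 2 * z * SE_est = 2 * 1.645 * 5.653261
Width = 18.5992

18.5992


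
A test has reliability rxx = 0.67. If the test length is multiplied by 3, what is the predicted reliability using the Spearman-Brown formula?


r_new = (n * rxx) / (1 + (n-1) * rxx)
r_new = (3 * 0.67) / (1 + 2 * 0.67)
r_new = 2.01 / 2.34
r_new = 0.859

0.859


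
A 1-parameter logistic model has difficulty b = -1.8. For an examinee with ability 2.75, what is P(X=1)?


theta - b = 2.75 - -1.8 = 4.55
exp(-(theta - b)) = exp(-4.55) = 0.0106
P = 1 / (1 + 0.0106)
P = 0.9895

0.9895


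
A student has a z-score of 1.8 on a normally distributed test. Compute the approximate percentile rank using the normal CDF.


CDF(z) = 0.5 * (1 + erf(z/sqrt(2)))
erf(1.2728) = 0.9281
CDF = 0.9641
Percentile rank = 0.9641 * 100 = 96.41

96.41


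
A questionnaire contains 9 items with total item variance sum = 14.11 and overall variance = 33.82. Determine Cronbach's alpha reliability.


alpha = (k/(k-1)) * (1 - sum(si^2)/s_total^2)
= (9/8) * (1 - 14.11/33.82)
alpha = 0.6556

0.6556


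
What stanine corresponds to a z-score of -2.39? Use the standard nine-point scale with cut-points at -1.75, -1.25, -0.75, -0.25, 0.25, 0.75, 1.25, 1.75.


Stanine boundaries: [-1.75, -1.25, -0.75, -0.25, 0.25, 0.75, 1.25, 1.75]
z = -2.39
Check each boundary:
  z < -1.75
  z < -1.25
  z < -0.75
  z < -0.25
  z < 0.25
  z < 0.75
  z < 1.25
  z < 1.75
Highest qualifying boundary gives stanine = 1

1


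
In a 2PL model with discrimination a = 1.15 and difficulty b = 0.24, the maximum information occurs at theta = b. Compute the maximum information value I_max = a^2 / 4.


For 2PL, max info at theta = b = 0.24
I_max = a^2 / 4 = 1.15^2 / 4
= 1.3225 / 4
I_max = 0.3306

0.3306


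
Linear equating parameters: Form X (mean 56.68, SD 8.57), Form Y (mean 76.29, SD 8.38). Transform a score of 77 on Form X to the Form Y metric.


slope = SD_Y / SD_X = 8.38 / 8.57 ~ 0.9778
intercept = mean_Y - slope * mean_X = 76.29 - (8.38 / 8.57) * 56.68 ~ 20.8666
Y = slope * X + intercept. To avoid rounding drift from the rounded slope/intercept, evaluate the equivalent form Y = mean_Y + SD_Y * (X - mean_X) / SD_X at full precision:
Y = 76.29 + 8.38 * (77 - 56.68) / 8.57
Y = 76.29 + 8.38 * 20.32 / 8.57
Y = 76.29 + 170.2816 / 8.57
Y = 76.29 + 19.8695
Y = 96.1595

96.1595


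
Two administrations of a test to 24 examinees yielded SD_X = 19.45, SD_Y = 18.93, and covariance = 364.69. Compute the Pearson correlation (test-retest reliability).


r = cov(X,Y) / (SD_X * SD_Y)
r = 364.69 / (19.45 * 18.93)
r = 364.69 / 368.1885
r = 0.9905

0.9905


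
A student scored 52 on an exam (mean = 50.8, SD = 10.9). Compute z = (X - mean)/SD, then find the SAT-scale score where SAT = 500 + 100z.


z = (X - mean) / SD = (52 - 50.8) / 10.9
z = 1.2 / 10.9
z = 0.1101
SAT-scale = SAT = 500 + 100z
Carry z at full precision (z = 1.2 / 10.9) into the conversion:
SAT-scale = 500 + 100 * (1.2 / 10.9) = 500 + 120 / 10.9
SAT-scale = 500 + 11.0092
SAT-scale = 511.0092

511.0092


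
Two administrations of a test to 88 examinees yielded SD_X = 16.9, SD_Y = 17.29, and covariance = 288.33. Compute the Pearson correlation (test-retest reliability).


r = cov(X,Y) / (SD_X * SD_Y)
r = 288.33 / (16.9 * 17.29)
r = 288.33 / 292.201
r = 0.9868

0.9868


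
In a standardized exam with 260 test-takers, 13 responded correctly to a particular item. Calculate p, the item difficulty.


Item difficulty p = number correct / total examinees
p = 13 / 260
p = 0.05

0.05


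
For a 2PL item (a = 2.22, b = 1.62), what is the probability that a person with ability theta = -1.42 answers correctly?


a*(theta - b) = 2.22 * (-1.42 - 1.62) = -6.7488
exp(--6.7488) = 853.0345
P = 1 / (1 + 853.0345)
P = 0.0012

0.0012


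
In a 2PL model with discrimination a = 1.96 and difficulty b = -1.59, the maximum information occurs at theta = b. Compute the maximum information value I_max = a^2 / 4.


For 2PL, max info at theta = b = -1.59
I_max = a^2 / 4 = 1.96^2 / 4
= 3.8416 / 4
I_max = 0.9604

0.9604


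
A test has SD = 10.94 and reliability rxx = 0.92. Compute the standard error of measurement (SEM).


SEM = SD * sqrt(1 - rxx)
SEM = 10.94 * sqrt(1 - 0.92)
SEM = 10.94 * sqrt(0.08) = 10.94 * 0.282843
SEM = 3.0943

3.0943


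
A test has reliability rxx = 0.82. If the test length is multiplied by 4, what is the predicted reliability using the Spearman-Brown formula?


r_new = (n * rxx) / (1 + (n-1) * rxx)
r_new = (4 * 0.82) / (1 + 3 * 0.82)
r_new = 3.28 / 3.46
r_new = 0.948

0.948


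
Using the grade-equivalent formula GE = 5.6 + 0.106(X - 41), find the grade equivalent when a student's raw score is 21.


raw - median = 21 - 41 = -20
slope * diff = 0.106 * -20 = -2.12
GE = 5.6 + -2.12
GE = 3.48

3.48


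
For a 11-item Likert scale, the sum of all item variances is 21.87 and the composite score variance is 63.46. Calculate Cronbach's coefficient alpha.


alpha = (k/(k-1)) * (1 - sum(si^2)/s_total^2)
= (11/10) * (1 - 21.87/63.46)
alpha = 0.7209

0.7209


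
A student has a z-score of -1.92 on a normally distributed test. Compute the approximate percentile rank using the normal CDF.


CDF(z) = 0.5 * (1 + erf(z/sqrt(2)))
erf(-1.3576) = -0.9451
CDF = 0.0274
Percentile rank = 0.0274 * 100 = 2.74

2.74


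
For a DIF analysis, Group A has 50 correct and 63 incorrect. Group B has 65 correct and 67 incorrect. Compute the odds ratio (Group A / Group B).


Odds_A = 50/63 = 0.7937
Odds_B = 65/67 = 0.9701
OR = Odds_A / Odds_B = 0.7937 / 0.9701
Exactly, OR = (50 * 67) / (63 * 65) = 3350 / 4095
OR = 0.8181

0.8181


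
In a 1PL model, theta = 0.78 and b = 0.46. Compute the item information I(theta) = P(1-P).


P = 1/(1+exp(-(0.78-0.46))) = 0.5793
I = P*(1-P) = 0.5793 * 0.4207
I = 0.2437

0.2437


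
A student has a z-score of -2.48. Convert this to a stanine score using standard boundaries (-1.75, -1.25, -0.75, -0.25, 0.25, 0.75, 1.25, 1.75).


Stanine boundaries: [-1.75, -1.25, -0.75, -0.25, 0.25, 0.75, 1.25, 1.75]
z = -2.48
Check each boundary:
  z < -1.75
  z < -1.25
  z < -0.75
  z < -0.25
  z < 0.25
  z < 0.75
  z < 1.25
  z < 1.75
Highest qualifying boundary gives stanine = 1

1


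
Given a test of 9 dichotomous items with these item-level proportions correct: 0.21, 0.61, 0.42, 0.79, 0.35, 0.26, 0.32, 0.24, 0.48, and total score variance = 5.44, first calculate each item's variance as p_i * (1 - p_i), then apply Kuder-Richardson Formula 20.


For each item, compute p_i * q_i:
  Item 1: 0.21 * 0.79 = 0.1659
  Item 2: 0.61 * 0.39 = 0.2379
  Item 3: 0.42 * 0.58 = 0.2436
  Item 4: 0.79 * 0.21 = 0.1659
  Item 5: 0.35 * 0.65 = 0.2275
  Item 6: 0.26 * 0.74 = 0.1924
  Item 7: 0.32 * 0.68 = 0.2176
  Item 8: 0.24 * 0.76 = 0.1824
  Item 9: 0.48 * 0.52 = 0.2496
Sum(p_i * q_i) = 0.1659 + 0.2379 + 0.2436 + 0.1659 + 0.2275 + 0.1924 + 0.2176 + 0.1824 + 0.2496 = 1.8828
KR-20 = (k/(k-1)) * (1 - Sum(p_i*q_i) / Var_total)
= (9/8) * (1 - 1.8828/5.44)
= 1.125 * 0.6539
KR-20 = 0.7356

0.7356


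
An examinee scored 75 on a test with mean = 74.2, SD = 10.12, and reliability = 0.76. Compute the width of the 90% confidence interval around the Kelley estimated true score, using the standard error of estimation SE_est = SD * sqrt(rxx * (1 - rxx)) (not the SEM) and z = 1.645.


True score estimate = 0.76*75 + 0.24*74.2 = 74.808
SE_est = SD * sqrt(rxx * (1 - rxx)) = 10.12 * sqrt(0.76 * 0.24) = 10.12 * sqrt(0.1824) = 4.322081
CI = T_est +/- z * SE_est, so width = 2 * z * SE_est = 2 * 1.645 * 4.322081
Width = 14.2196

14.2196


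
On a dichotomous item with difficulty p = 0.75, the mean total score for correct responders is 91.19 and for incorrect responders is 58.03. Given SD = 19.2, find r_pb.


q = 1 - p = 0.25
rpb = ((M1 - M0) / SD) * sqrt(p * q)
rpb = ((91.19 - 58.03) / 19.2) * sqrt(0.75 * 0.25)
rpb = 0.7478

0.7478


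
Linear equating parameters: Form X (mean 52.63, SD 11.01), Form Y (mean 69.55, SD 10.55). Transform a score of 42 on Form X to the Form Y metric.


slope = SD_Y / SD_X = 10.55 / 11.01 ~ 0.9582
intercept = mean_Y - slope * mean_X = 69.55 - (10.55 / 11.01) * 52.63 ~ 19.1189
Y = slope * X + intercept. To avoid rounding drift from the rounded slope/intercept, evaluate the equivalent form Y = mean_Y + SD_Y * (X - mean_X) / SD_X at full precision:
Y = 69.55 + 10.55 * (42 - 52.63) / 11.01
Y = 69.55 - 10.55 * 10.63 / 11.01
Y = 69.55 - 112.1465 / 11.01
Y = 69.55 - 10.1859
Y = 59.3641

59.3641


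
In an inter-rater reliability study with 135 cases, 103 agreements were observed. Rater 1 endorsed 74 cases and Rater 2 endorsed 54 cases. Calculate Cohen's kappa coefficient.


P_o = 103/135 = 0.762963
P_e = (74*54 + 61*81) / 18225 = 0.49037
kappa = (P_o - P_e) / (1 - P_e)
kappa = (0.762963 - 0.49037) / (1 - 0.49037)
kappa = 0.5349

0.5349


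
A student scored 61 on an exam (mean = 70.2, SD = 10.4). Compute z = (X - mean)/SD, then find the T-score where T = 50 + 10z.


z = (X - mean) / SD = (61 - 70.2) / 10.4
z = -9.2 / 10.4
z = -0.8846
T-score = T = 50 + 10z
Carry z at full precision (z = -9.2 / 10.4) into the conversion:
T-score = 50 + 10 * (-9.2 / 10.4) = 50 + -92 / 10.4
T-score = 50 + -8.8462
T-score = 41.1538

41.1538


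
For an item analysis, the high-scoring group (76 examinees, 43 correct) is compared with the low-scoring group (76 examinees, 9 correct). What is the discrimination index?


p_upper = 43/76 = 0.5658
p_lower = 9/76 = 0.1184
D = 0.5658 - 0.1184 = 0.4474

0.4474


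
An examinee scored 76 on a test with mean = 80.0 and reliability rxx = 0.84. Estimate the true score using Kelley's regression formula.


T_est = rxx * X + (1 - rxx) * mean
T_est = 0.84 * 76 + 0.16 * 80.0
T_est = 63.84 + 12.8
T_est = 76.64

76.64


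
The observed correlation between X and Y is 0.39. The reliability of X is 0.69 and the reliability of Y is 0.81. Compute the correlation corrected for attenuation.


r_corrected = rxy / sqrt(rxx * ryy)
= 0.39 / sqrt(0.69 * 0.81)
= 0.39 / sqrt(0.5589)
= 0.39 / 0.747596
r_corrected = 0.5217

0.5217


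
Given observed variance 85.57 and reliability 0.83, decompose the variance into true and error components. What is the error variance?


var_true = rxx * var_obs = 0.83 * 85.57 = 71.0231
var_error = var_obs - var_true
var_error = 85.57 - 71.0231
var_error = 14.5469

14.5469


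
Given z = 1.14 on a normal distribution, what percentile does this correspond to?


CDF(z) = 0.5 * (1 + erf(z/sqrt(2)))
erf(0.8061) = 0.7457
CDF = 0.8729
Percentile rank = 0.8729 * 100 = 87.29

87.29


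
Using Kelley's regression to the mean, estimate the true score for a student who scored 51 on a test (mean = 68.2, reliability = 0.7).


T_est = rxx * X + (1 - rxx) * mean
T_est = 0.7 * 51 + 0.3 * 68.2
T_est = 35.7 + 20.46
T_est = 56.16

56.16


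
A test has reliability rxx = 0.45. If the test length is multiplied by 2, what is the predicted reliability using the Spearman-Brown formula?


r_new = (n * rxx) / (1 + (n-1) * rxx)
r_new = (2 * 0.45) / (1 + 1 * 0.45)
r_new = 0.9 / 1.45
r_new = 0.6207

0.6207


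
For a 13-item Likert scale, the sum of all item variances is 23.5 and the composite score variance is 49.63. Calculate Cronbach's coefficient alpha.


alpha = (k/(k-1)) * (1 - sum(si^2)/s_total^2)
= (13/12) * (1 - 23.5/49.63)
alpha = 0.5704

0.5704


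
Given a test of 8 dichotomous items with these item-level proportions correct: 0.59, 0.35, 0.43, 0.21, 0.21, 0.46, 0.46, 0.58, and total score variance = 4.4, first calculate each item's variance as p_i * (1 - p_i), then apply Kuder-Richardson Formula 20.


For each item, compute p_i * q_i:
  Item 1: 0.59 * 0.41 = 0.2419
  Item 2: 0.35 * 0.65 = 0.2275
  Item 3: 0.43 * 0.57 = 0.2451
  Item 4: 0.21 * 0.79 = 0.1659
  Item 5: 0.21 * 0.79 = 0.1659
  Item 6: 0.46 * 0.54 = 0.2484
  Item 7: 0.46 * 0.54 = 0.2484
  Item 8: 0.58 * 0.42 = 0.2436
Sum(p_i * q_i) = 0.2419 + 0.2275 + 0.2451 + 0.1659 + 0.1659 + 0.2484 + 0.2484 + 0.2436 = 1.7867
KR-20 = (k/(k-1)) * (1 - Sum(p_i*q_i) / Var_total)
= (8/7) * (1 - 1.7867/4.4)
= 1.1429 * 0.5939
KR-20 = 0.6788

0.6788


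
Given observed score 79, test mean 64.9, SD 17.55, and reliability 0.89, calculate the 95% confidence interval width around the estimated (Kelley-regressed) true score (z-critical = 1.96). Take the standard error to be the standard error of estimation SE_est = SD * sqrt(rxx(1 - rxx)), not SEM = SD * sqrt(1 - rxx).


True score estimate = 0.89*79 + 0.11*64.9 = 77.449
SE_est = SD * sqrt(rxx * (1 - rxx)) = 17.55 * sqrt(0.89 * 0.11) = 17.55 * sqrt(0.0979) = 5.491215
CI = T_est +/- z * SE_est, so width = 2 * z * SE_est = 2 * 1.96 * 5.491215
Width = 21.5256

21.5256


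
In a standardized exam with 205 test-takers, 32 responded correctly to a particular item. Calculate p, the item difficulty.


Item difficulty p = number correct / total examinees
p = 32 / 205
p = 0.1561

0.1561


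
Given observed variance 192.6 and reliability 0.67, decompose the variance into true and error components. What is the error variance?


var_true = rxx * var_obs = 0.67 * 192.6 = 129.042
var_error = var_obs - var_true
var_error = 192.6 - 129.042
var_error = 63.558

63.558


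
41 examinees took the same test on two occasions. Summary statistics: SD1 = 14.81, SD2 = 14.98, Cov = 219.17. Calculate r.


r = cov(X,Y) / (SD_X * SD_Y)
r = 219.17 / (14.81 * 14.98)
r = 219.17 / 221.8538
r = 0.9879

0.9879


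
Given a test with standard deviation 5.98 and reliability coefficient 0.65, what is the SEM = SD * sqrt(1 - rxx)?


SEM = SD * sqrt(1 - rxx)
SEM = 5.98 * sqrt(1 - 0.65)
SEM = 5.98 * sqrt(0.35) = 5.98 * 0.591608
SEM = 3.5378

3.5378


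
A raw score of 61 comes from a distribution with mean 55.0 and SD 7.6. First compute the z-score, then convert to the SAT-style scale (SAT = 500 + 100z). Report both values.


z = (X - mean) / SD = (61 - 55.0) / 7.6
z = 6.0 / 7.6
z = 0.7895
SAT-scale = SAT = 500 + 100z
Carry z at full precision (z = 6.0 / 7.6) into the conversion:
SAT-scale = 500 + 100 * (6.0 / 7.6) = 500 + 600 / 7.6
SAT-scale = 500 + 78.9474
SAT-scale = 578.9474

578.9474


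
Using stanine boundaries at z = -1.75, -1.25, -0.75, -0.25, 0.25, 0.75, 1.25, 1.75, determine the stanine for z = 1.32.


Stanine boundaries: [-1.75, -1.25, -0.75, -0.25, 0.25, 0.75, 1.25, 1.75]
z = 1.32
Check each boundary:
  z >= -1.75 -> could be stanine 2
  z >= -1.25 -> could be stanine 3
  z >= -0.75 -> could be stanine 4
  z >= -0.25 -> could be stanine 5
  z >= 0.25 -> could be stanine 6
  z >= 0.75 -> could be stanine 7
  z >= 1.25 -> could be stanine 8
  z < 1.75
Highest qualifying boundary gives stanine = 8

8


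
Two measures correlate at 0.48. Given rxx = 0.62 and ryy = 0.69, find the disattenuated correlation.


r_corrected = rxy / sqrt(rxx * ryy)
= 0.48 / sqrt(0.62 * 0.69)
= 0.48 / sqrt(0.4278)
= 0.48 / 0.654064
r_corrected = 0.7339

0.7339


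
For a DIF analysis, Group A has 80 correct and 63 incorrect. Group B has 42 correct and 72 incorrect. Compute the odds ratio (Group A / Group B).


Odds_A = 80/63 = 1.2698
Odds_B = 42/72 = 0.5833
OR = Odds_A / Odds_B = 1.2698 / 0.5833
Exactly, OR = (80 * 72) / (63 * 42) = 5760 / 2646
OR = 2.1769

2.1769
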